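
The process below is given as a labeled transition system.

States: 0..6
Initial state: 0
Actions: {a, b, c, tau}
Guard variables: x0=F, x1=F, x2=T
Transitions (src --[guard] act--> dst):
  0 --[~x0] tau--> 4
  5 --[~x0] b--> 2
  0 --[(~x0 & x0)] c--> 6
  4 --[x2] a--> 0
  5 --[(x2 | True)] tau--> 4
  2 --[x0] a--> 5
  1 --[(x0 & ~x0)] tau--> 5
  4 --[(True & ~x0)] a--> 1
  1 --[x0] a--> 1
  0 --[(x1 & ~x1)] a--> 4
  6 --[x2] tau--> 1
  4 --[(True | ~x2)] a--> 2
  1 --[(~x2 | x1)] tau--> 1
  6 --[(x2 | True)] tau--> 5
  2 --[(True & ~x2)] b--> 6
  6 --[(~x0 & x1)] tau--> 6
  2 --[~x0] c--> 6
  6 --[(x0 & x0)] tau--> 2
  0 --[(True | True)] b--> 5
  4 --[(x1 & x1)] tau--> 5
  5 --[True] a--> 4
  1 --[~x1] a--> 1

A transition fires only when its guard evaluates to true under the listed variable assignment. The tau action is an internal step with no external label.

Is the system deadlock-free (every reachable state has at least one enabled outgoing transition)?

Answer: DEADLOCK-FREE

Analysis:
R = {0,1,2,4,5,6}
  0: b→5  tau→4  [2 exit(s)]
  1: a→1  [1 exit(s)]
  2: c→6  [1 exit(s)]
  4: a→0  a→1  a→2  [3 exit(s)]
  5: a→4  b→2  tau→4  [3 exit(s)]
  6: tau→1  tau→5  [2 exit(s)]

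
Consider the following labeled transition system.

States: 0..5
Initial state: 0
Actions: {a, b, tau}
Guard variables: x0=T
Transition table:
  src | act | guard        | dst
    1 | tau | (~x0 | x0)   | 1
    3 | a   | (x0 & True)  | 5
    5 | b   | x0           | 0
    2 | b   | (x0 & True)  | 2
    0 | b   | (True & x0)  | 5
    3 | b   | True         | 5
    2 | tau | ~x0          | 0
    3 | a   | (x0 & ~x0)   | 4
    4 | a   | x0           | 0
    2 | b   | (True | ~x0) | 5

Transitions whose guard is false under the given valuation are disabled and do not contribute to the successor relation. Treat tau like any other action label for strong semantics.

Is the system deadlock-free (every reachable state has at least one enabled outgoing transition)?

R = {0,5}
  0: b→5  [deg 1]
  5: b→0  [deg 1]

Answer: DEADLOCK-FREE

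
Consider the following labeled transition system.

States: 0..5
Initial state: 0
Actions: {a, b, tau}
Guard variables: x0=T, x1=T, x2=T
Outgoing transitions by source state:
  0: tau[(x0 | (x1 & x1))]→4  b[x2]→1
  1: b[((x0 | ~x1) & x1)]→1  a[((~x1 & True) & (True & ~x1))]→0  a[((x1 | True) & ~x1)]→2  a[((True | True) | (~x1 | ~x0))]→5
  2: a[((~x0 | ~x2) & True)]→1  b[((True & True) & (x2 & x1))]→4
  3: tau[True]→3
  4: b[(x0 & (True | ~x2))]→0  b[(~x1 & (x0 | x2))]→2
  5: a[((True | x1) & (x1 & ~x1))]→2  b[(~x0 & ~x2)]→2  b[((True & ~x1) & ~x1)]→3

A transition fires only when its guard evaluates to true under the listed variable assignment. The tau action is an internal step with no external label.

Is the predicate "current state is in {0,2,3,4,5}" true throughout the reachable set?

Inv-set: {0,2,3,4,5}
Reach set: {0,1,4,5}
  0: safe
  1: outside
  4: safe
  5: safe
witness against invariant: b → 1

Answer: INVARIANT VIOLATED at state 1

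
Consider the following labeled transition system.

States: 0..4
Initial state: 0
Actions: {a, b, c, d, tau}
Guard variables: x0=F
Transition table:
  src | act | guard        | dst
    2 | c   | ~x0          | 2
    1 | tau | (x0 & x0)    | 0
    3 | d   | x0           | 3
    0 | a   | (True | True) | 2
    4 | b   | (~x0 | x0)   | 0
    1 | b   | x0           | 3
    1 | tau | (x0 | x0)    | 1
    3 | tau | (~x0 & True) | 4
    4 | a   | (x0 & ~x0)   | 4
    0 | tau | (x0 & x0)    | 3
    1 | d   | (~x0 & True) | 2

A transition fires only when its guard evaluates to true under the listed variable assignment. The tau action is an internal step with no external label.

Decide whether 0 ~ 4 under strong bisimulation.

Compute ~ classes (split until stable):
  π0 = {{0,1,2,3,4}}
  π1 = {{0},{1},{2},{3},{4}}
5 equivalence class(es) (converged in 2)
class of 0: {0}; class of 4: {4}

Answer: NOT BISIMILAR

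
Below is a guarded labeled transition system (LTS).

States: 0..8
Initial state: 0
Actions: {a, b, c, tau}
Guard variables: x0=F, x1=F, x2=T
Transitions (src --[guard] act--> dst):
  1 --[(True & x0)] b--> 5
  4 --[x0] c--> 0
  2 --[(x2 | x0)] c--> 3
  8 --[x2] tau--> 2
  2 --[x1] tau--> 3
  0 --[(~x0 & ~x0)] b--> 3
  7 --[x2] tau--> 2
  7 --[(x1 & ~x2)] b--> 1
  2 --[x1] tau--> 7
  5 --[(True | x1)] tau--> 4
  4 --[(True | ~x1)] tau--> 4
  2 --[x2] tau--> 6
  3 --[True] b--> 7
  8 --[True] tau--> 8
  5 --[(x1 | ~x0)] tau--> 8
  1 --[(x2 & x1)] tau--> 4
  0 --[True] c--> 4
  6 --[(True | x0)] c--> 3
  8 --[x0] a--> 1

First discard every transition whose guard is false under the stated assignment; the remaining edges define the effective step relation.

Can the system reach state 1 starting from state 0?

Answer: UNREACHABLE

Working:
Guard filter leaves 12 enabled edge(s).
L0 = {0}
L1 = {3,4}  total {0,3,4}
L2 = {7}  total {0,3,4,7}
L3 = {2}  total {0,2,3,4,7}
L4 = {6}  total {0,2,3,4,6,7}
R = {0,2,3,4,6,7}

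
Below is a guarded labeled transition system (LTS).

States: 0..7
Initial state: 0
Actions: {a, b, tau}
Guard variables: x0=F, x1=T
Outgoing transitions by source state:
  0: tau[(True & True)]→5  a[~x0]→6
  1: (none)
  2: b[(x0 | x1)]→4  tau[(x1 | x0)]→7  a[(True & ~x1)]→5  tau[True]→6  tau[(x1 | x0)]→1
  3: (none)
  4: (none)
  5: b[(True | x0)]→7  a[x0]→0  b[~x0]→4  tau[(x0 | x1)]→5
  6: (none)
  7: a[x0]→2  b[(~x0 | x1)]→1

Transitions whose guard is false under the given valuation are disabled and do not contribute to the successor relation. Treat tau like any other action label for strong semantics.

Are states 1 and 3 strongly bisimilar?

Answer: BISIMILAR

Working:
Compute ~ classes (split until stable):
  round 0: {{0,1,2,3,4,5,6,7}}
  round 1: {{0},{1,3,4,6},{2,5},{7}}
  round 2: {{0},{1,3,4,6},{2},{5},{7}}
5 equivalence class(es) (converged in 3)
1∈{1,3,4,6}, 3∈{1,3,4,6}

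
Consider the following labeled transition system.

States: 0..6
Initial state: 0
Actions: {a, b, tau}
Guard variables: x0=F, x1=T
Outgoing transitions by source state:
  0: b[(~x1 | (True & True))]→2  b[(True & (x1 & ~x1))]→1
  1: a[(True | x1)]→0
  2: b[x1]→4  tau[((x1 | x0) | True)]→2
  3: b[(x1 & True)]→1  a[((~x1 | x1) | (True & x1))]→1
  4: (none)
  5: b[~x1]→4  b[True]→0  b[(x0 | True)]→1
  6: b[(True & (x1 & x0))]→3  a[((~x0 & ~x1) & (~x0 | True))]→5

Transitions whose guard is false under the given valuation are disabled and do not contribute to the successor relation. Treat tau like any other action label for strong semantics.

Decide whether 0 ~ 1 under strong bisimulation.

Compute ~ classes (split until stable):
  P[0] = {{0,1,2,3,4,5,6}}
  P[1] = {{0,5},{1},{2},{3},{4,6}}
  P[2] = {{0},{1},{2},{3},{4,6},{5}}
stable after 3 split(s): 6 block(s)
class of 0: {0}; class of 1: {1}

Answer: NOT BISIMILAR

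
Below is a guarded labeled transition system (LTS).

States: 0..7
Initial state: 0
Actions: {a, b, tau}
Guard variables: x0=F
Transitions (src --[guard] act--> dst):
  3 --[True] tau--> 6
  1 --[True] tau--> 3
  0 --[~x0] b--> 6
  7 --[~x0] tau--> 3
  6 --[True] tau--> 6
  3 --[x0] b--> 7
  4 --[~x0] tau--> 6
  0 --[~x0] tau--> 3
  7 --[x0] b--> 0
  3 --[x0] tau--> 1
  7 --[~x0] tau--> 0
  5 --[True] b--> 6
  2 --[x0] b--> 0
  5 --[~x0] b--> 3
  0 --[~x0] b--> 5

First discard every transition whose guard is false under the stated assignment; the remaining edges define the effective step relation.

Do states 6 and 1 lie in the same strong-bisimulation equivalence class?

Compute ~ classes (split until stable):
  P[0] = {{0,1,2,3,4,5,6,7}}
  P[1] = {{0},{1,3,4,6,7},{2},{5}}
  P[2] = {{0},{1,3,4,6},{2},{5},{7}}
stable after 3 split(s): 5 block(s)
[6]={1,3,4,6}  [1]={1,3,4,6}

Answer: BISIMILAR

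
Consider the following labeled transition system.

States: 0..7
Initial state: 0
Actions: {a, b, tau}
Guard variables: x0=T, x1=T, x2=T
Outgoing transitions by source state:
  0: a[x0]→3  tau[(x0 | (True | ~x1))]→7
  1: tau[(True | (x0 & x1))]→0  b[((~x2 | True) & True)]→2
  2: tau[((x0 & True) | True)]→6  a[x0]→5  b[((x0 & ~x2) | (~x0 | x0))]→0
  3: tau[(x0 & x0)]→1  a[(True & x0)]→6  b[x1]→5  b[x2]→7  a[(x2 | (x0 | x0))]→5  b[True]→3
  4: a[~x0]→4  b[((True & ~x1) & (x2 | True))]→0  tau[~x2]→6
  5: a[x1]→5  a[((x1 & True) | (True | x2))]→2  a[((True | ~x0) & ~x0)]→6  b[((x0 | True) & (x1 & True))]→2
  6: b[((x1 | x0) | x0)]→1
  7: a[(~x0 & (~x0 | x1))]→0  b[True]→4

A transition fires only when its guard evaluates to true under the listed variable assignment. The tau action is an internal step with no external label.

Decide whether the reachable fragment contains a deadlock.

Answer: DEADLOCK at state 4

Working:
R = {0,1,2,3,4,5,6,7}
  0: a→3  tau→7  [deg 2]
  1: b→2  tau→0  [deg 2]
  2: a→5  b→0  tau→6  [deg 3]
  3: a→5  a→6  b→3  b→5  b→7  tau→1  [deg 6]
  4: ∅  [STUCK]
  5: a→2  a→5  b→2  [deg 3]
  6: b→1  [deg 1]
  7: b→4  [deg 1]
Path to 4: tau·b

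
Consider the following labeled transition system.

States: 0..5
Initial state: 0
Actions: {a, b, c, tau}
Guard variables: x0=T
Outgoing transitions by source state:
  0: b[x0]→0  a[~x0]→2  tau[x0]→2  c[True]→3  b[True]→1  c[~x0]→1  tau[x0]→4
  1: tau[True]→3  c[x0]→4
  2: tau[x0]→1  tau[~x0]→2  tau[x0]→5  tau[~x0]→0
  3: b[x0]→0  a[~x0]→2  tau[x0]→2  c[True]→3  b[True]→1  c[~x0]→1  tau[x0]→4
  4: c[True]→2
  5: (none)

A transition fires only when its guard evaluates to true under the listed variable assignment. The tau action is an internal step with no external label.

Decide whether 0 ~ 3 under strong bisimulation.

Answer: BISIMILAR

Trace:
Bisimulation quotient by refinement:
  round 0: {{0,1,2,3,4,5}}
  round 1: {{0,3},{1},{2},{4},{5}}
5 equivalence class(es) (converged in 2)
class of 0: {0,3}; class of 3: {0,3}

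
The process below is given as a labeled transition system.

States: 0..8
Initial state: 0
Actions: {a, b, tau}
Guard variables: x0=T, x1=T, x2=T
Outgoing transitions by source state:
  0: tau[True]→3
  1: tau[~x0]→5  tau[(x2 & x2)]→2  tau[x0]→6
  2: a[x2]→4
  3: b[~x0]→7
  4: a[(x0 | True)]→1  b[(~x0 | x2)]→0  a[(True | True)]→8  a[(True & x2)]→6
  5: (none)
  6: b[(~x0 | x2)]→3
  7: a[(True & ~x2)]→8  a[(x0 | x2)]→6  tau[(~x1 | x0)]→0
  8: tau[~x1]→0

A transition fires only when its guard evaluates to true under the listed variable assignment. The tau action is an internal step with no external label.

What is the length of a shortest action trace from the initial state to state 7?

Answer: UNREACHABLE

Analysis:
Layered search for 7:
  depth 0: {0}
  depth 1: {3}
7 never appears.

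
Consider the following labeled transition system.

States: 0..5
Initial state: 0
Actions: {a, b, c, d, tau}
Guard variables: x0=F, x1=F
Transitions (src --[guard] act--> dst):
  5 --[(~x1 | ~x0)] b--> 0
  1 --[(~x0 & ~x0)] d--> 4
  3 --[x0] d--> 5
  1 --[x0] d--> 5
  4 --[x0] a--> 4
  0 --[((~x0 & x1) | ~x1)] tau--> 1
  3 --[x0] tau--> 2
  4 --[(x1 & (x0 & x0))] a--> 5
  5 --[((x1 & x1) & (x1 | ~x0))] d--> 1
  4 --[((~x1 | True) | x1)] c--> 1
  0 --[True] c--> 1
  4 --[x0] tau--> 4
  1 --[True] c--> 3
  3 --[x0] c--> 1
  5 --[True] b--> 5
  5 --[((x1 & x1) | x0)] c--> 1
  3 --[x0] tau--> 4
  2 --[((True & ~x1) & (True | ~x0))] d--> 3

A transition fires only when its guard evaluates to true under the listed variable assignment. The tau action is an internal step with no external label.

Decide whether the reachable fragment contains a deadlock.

Reachable = {0,1,3,4}
  0: c→1  tau→1  [2 out]
  1: c→3  d→4  [2 out]
  3: ∅  [no exit]
  4: c→1  [1 out]
witness 3: tau·c

Answer: DEADLOCK at state 3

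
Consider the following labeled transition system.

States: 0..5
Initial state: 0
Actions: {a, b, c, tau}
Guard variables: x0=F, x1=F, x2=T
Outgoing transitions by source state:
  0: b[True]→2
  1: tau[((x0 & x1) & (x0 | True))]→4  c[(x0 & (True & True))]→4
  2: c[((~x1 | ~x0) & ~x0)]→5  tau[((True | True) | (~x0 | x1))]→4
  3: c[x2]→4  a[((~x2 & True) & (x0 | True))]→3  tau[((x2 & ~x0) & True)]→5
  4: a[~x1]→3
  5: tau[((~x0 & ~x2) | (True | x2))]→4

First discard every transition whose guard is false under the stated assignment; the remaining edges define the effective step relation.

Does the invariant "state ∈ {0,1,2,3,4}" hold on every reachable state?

Inv-set: {0,1,2,3,4}
Reachable = {0,2,3,4,5}
  0: safe
  2: safe
  3: safe
  4: safe
  5: ✗ unsafe
witness against invariant: b·c → 5

Answer: INVARIANT VIOLATED at state 5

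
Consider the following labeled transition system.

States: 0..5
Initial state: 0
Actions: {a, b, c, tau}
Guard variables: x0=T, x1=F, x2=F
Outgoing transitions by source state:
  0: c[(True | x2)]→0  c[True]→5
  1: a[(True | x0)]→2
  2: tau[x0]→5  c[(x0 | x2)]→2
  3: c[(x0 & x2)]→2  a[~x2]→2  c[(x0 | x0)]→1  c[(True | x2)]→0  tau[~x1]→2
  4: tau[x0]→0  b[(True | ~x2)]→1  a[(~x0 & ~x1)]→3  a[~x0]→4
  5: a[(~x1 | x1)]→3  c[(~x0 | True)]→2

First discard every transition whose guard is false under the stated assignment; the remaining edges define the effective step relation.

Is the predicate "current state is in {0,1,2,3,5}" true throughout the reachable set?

Safe = {0,1,2,3,5}
Reachable = {0,1,2,3,5}
  0: ok
  1: ok
  2: ok
  3: ok
  5: ok

Answer: INVARIANT HOLDS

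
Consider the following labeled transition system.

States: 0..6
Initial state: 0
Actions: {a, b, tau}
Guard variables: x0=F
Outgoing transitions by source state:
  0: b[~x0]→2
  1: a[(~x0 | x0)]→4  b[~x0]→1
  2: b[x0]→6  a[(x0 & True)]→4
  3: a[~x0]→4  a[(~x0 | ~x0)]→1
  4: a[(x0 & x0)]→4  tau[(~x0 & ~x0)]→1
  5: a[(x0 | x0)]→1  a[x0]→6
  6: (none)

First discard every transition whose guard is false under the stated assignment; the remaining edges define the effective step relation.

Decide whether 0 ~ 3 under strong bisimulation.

Bisimulation quotient by refinement:
  P[0] = {{0,1,2,3,4,5,6}}
  P[1] = {{0},{1},{2,5,6},{3},{4}}
Fixed point at round 2; 5 class(es).
[0]={0}  [3]={3}

Answer: NOT BISIMILAR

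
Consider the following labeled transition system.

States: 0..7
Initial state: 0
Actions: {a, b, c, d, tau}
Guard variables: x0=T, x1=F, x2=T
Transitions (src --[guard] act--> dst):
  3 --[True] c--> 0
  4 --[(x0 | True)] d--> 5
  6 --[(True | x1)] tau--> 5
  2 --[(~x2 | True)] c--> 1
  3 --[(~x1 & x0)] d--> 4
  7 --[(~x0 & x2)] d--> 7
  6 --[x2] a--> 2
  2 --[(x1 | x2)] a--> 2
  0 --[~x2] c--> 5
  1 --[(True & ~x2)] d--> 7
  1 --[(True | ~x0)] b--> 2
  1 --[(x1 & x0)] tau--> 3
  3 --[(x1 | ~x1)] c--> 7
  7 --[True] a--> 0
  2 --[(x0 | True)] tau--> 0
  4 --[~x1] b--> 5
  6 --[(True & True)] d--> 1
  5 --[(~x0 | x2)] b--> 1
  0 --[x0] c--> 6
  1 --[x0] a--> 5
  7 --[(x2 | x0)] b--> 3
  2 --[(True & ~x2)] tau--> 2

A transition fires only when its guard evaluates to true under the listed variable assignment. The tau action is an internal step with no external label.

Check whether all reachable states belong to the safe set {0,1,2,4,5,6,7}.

Safe = {0,1,2,4,5,6,7}
Reachable = {0,1,2,5,6}
  0: ok
  1: ok
  2: ok
  5: ok
  6: ok

Answer: INVARIANT HOLDS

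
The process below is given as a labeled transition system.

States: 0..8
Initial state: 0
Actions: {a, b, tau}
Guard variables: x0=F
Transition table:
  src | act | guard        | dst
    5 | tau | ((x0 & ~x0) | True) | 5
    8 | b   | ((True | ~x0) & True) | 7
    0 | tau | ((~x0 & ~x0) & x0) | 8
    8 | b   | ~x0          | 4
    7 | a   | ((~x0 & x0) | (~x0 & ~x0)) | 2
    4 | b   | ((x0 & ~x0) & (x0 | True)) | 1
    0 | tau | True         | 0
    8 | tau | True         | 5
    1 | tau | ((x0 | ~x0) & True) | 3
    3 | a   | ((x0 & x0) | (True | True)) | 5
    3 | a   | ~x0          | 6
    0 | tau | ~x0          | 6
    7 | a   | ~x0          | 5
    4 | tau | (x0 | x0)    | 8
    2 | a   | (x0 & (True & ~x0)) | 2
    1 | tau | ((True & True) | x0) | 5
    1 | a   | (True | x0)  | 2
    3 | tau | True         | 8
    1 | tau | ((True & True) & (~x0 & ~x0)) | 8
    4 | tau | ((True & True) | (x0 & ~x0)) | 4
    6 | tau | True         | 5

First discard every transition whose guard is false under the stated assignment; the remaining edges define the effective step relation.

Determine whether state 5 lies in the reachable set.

Answer: REACHABLE

Analysis:
After dropping false guards: 17 live edges.
depth 0: {0}
depth 1: {6}  now seen {0,6}
depth 2: {5}  now seen {0,5,6}
Reachable = {0,5,6}
witness 5: tau·tau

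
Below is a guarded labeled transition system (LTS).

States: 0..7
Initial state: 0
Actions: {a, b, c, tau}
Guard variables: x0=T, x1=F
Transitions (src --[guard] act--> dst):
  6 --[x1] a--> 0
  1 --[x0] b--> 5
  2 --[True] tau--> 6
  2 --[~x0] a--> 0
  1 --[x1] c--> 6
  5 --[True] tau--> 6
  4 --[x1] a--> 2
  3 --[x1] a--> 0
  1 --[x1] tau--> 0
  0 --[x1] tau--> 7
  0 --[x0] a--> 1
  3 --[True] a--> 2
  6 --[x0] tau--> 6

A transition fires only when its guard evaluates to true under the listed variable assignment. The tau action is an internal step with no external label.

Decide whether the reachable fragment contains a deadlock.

Reachable = {0,1,5,6}
  0: a→1  [1 exit(s)]
  1: b→5  [1 exit(s)]
  5: tau→6  [1 exit(s)]
  6: tau→6  [1 exit(s)]

Answer: DEADLOCK-FREE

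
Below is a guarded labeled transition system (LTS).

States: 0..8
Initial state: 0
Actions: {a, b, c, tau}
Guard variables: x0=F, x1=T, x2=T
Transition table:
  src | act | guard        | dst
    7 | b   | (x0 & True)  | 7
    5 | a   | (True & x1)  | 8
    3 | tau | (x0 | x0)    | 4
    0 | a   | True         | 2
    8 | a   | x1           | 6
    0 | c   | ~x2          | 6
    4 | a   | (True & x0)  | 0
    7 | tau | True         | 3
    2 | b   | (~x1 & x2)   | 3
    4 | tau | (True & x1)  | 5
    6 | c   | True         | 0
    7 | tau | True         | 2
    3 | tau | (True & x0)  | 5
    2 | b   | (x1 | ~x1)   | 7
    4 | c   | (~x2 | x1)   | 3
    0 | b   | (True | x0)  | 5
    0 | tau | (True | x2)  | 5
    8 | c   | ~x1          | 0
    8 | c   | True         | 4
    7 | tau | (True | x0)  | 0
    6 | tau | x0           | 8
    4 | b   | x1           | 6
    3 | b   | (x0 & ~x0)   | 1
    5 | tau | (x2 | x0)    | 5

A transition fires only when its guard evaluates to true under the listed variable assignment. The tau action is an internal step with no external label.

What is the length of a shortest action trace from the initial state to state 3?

Answer: 3

Trace:
Breadth-first toward 3:
  depth 0: {0}
  depth 1: {2,5}
  depth 2: {7,8}
  depth 3: {3,4,6}
first hit 3 at d=3 via a·b·tau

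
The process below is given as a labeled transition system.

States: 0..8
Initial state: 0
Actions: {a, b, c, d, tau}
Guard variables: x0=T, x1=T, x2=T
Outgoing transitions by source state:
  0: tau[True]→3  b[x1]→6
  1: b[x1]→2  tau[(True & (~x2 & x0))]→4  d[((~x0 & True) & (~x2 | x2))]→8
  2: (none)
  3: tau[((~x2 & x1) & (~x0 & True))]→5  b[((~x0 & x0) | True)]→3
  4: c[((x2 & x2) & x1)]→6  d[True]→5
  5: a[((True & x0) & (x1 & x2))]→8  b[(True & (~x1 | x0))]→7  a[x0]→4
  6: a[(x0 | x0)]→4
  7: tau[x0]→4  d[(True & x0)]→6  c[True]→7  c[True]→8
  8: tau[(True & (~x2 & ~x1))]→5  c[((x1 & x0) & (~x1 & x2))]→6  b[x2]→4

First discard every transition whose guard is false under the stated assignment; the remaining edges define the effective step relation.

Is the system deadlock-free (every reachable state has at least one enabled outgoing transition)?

Answer: DEADLOCK-FREE

Trace:
Reachable = {0,3,4,5,6,7,8}
  0: b→6  tau→3  [2 out]
  3: b→3  [1 out]
  4: c→6  d→5  [2 out]
  5: a→4  a→8  b→7  [3 out]
  6: a→4  [1 out]
  7: c→7  c→8  d→6  tau→4  [4 out]
  8: b→4  [1 out]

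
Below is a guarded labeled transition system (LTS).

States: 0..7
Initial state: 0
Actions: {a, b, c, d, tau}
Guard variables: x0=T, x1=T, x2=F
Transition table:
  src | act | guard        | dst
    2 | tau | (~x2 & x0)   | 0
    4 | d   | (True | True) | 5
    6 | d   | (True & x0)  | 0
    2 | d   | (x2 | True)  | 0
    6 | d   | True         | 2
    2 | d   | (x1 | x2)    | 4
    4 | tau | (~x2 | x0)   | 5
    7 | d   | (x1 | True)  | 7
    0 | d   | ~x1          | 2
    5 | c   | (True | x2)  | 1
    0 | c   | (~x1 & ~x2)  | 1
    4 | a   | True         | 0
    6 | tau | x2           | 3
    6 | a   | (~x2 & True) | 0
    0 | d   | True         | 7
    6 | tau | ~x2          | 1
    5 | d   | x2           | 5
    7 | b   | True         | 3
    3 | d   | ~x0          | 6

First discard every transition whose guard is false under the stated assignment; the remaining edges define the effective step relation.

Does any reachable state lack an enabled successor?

Reachable = {0,3,7}
  0: d→7  [1 out]
  3: ∅  [deadlock]
  7: b→3  d→7  [2 out]
Path to 3: d·b

Answer: DEADLOCK at state 3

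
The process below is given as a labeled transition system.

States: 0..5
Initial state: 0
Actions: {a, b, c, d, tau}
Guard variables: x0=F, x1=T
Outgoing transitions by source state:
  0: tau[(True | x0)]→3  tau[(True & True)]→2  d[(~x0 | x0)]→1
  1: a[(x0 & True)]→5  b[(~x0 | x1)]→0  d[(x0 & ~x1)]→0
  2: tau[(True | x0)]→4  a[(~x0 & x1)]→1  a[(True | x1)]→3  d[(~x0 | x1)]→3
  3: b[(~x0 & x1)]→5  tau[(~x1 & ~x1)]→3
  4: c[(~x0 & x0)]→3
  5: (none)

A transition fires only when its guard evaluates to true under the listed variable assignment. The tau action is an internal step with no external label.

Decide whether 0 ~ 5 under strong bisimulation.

Answer: NOT BISIMILAR

Working:
Refine partition for ~:
  π0 = {{0,1,2,3,4,5}}
  π1 = {{0},{1,3},{2},{4,5}}
  π2 = {{0},{1},{2},{3},{4,5}}
stable after 3 split(s): 5 block(s)
0∈{0}, 5∈{4,5}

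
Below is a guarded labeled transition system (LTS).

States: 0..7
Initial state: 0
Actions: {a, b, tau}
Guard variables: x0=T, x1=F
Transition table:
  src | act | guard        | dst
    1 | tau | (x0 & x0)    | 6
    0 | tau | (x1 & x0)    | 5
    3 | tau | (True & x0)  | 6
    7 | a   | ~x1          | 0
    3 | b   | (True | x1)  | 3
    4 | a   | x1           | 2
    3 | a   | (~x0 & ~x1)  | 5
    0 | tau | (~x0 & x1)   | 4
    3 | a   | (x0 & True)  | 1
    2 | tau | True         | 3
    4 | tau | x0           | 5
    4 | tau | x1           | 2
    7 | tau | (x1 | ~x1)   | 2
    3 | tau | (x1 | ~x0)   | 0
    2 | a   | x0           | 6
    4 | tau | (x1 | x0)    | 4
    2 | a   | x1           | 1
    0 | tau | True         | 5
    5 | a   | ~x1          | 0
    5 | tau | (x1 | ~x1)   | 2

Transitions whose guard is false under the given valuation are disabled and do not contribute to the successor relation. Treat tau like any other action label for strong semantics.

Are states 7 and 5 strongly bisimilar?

Answer: BISIMILAR

Working:
Refine partition for ~:
  P[0] = {{0,1,2,3,4,5,6,7}}
  P[1] = {{0,1,4},{2,5,7},{3},{6}}
  P[2] = {{0},{1},{2},{3},{4},{5,7},{6}}
stable after 3 split(s): 7 block(s)
class of 7: {5,7}; class of 5: {5,7}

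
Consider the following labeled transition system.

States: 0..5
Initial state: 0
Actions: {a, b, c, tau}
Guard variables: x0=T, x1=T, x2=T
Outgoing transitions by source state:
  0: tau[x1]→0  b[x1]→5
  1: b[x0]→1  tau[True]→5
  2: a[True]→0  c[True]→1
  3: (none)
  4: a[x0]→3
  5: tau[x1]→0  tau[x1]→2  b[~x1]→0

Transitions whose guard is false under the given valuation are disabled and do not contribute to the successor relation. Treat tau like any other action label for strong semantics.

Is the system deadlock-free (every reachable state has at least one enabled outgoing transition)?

Answer: DEADLOCK-FREE

Analysis:
Reach set: {0,1,2,5}
  0: b→5  tau→0  [deg 2]
  1: b→1  tau→5  [deg 2]
  2: a→0  c→1  [deg 2]
  5: tau→0  tau→2  [deg 2]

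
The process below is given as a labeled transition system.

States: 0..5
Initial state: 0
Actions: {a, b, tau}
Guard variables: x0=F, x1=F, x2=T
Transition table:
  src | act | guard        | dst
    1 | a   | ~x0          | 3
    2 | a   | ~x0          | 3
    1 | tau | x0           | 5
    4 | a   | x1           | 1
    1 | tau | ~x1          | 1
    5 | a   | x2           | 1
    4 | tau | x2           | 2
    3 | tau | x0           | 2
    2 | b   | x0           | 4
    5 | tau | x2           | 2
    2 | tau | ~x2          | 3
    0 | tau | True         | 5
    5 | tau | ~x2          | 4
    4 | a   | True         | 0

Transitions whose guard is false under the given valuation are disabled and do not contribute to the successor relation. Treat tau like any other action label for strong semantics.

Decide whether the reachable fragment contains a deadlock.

Reach set: {0,1,2,3,5}
  0: tau→5  [1 exit(s)]
  1: a→3  tau→1  [2 exit(s)]
  2: a→3  [1 exit(s)]
  3: ∅  [STUCK]
  5: a→1  tau→2  [2 exit(s)]
witness 3: tau·a·a

Answer: DEADLOCK at state 3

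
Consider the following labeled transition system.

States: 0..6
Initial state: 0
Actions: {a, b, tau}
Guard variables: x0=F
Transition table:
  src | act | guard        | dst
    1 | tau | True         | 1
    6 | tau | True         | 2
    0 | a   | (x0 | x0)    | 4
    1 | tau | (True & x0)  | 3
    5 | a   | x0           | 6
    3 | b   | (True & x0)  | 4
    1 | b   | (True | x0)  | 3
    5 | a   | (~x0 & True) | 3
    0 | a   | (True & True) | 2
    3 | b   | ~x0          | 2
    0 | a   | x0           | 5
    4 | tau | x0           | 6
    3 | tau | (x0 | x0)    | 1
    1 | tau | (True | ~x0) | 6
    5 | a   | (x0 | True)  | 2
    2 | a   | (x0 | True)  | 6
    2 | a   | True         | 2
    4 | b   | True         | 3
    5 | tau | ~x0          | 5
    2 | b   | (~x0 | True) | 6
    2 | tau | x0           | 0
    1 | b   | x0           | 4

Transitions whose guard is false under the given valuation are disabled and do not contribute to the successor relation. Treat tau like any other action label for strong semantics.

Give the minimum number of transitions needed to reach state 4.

Answer: UNREACHABLE

Analysis:
Layered search for 4:
  L0 = {0}
  L1 = {2}
  L2 = {6}
4 never appears.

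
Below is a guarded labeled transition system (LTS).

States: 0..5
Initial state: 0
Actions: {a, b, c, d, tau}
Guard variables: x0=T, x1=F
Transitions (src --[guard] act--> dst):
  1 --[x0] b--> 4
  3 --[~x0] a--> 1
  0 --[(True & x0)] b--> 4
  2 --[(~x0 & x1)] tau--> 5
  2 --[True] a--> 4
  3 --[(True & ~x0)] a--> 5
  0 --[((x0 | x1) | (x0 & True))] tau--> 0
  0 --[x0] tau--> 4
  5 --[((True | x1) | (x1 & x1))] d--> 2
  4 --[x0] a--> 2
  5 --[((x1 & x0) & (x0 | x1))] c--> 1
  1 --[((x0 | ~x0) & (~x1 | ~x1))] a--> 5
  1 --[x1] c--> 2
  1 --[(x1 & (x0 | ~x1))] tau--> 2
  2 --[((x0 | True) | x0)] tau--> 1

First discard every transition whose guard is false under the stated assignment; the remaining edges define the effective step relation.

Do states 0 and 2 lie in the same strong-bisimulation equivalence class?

Bisimulation quotient by refinement:
  π0 = {{0,1,2,3,4,5}}
  π1 = {{0},{1},{2},{3},{4},{5}}
stable after 2 split(s): 6 block(s)
[0]={0}  [2]={2}

Answer: NOT BISIMILAR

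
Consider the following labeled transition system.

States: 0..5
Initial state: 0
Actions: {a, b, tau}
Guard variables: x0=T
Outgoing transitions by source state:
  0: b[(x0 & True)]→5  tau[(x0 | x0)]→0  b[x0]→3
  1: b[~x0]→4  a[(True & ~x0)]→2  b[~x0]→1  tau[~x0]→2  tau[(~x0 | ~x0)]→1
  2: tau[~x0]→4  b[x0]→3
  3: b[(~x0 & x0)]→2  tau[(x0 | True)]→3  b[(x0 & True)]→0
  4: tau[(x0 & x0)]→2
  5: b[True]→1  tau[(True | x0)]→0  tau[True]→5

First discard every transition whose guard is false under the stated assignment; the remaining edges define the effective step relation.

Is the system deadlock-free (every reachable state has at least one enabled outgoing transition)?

R = {0,1,3,5}
  0: b→3  b→5  tau→0  [3 exit(s)]
  1: ∅  [no exit]
  3: b→0  tau→3  [2 exit(s)]
  5: b→1  tau→0  tau→5  [3 exit(s)]
witness 1: b·b

Answer: DEADLOCK at state 1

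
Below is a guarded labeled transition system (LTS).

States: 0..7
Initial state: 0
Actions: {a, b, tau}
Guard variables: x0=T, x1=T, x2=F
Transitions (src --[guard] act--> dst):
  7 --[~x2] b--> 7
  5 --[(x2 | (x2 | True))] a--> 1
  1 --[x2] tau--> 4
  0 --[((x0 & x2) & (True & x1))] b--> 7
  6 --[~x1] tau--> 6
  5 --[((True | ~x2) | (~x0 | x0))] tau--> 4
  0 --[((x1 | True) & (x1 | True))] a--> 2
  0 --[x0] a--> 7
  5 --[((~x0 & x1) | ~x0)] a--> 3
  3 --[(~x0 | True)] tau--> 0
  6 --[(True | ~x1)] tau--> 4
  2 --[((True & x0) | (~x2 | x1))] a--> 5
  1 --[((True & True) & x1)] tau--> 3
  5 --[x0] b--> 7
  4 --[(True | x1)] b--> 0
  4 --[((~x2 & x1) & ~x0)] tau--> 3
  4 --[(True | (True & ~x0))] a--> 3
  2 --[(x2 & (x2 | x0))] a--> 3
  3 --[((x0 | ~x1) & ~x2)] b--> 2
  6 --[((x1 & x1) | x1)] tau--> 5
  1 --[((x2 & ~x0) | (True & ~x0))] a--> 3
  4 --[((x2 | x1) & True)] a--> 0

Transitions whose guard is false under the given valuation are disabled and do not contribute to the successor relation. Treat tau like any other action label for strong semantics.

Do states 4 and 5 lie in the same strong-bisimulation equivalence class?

Answer: NOT BISIMILAR

Trace:
Refine partition for ~:
  P[0] = {{0,1,2,3,4,5,6,7}}
  P[1] = {{0,2},{1,6},{3},{4},{5},{7}}
  P[2] = {{0},{1},{2},{3},{4},{5},{6},{7}}
stable after 3 split(s): 8 block(s)
4∈{4}, 5∈{5}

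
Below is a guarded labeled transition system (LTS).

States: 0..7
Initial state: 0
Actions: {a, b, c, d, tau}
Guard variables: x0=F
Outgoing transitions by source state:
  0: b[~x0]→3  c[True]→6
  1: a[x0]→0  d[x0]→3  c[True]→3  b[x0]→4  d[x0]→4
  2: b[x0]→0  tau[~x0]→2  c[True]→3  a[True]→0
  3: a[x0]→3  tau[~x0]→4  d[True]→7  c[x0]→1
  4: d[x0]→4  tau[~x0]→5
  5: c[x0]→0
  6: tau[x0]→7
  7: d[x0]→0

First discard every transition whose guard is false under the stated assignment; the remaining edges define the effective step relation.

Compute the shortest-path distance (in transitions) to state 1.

Breadth-first toward 1:
  depth 0: {0}
  depth 1: {3,6}
  depth 2: {4,7}
  depth 3: {5}
1 never appears.

Answer: UNREACHABLE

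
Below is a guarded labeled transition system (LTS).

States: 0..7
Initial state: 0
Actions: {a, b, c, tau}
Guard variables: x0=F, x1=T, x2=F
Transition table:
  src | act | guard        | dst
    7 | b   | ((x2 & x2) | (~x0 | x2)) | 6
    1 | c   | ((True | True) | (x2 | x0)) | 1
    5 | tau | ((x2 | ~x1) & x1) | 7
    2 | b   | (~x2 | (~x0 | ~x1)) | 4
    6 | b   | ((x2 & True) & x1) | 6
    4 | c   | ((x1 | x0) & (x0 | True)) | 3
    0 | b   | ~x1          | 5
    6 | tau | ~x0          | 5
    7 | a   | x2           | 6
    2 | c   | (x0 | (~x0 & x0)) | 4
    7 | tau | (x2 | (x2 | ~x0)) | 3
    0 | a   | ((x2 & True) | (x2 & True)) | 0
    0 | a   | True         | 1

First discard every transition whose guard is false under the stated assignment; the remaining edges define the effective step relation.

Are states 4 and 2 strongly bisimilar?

Bisimulation quotient by refinement:
  P[0] = {{0,1,2,3,4,5,6,7}}
  P[1] = {{0},{1,4},{2},{3,5},{6},{7}}
  P[2] = {{0},{1},{2},{3,5},{4},{6},{7}}
Fixed point at round 3; 7 class(es).
[4]={4}  [2]={2}

Answer: NOT BISIMILAR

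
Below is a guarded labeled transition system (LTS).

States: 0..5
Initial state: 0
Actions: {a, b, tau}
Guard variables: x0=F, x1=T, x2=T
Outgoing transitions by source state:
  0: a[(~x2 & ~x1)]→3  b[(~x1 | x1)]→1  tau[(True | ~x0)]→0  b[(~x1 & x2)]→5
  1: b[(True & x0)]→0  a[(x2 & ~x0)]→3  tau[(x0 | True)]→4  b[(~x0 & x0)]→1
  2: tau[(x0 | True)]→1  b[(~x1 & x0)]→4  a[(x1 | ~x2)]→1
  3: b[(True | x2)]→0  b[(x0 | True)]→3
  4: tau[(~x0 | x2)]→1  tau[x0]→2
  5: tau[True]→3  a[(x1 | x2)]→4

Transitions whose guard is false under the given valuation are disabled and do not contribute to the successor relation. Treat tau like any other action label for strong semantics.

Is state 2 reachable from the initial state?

Answer: UNREACHABLE

Working:
Guard filter leaves 11 enabled edge(s).
depth 0: {0}
depth 1: {1}  now seen {0,1}
depth 2: {3,4}  now seen {0,1,3,4}
R = {0,1,3,4}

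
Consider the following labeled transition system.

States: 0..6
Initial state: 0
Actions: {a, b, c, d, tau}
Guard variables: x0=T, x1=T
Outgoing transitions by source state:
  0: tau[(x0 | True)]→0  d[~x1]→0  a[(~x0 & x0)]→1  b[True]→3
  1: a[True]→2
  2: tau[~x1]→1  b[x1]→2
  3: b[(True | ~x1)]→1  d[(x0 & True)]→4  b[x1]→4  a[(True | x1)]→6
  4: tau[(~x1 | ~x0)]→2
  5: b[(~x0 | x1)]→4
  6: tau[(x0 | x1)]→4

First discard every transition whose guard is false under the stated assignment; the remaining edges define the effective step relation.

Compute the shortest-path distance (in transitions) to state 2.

Answer: 3

Analysis:
BFS to 2:
  Layer 0: {0}
  Layer 1: {3}
  Layer 2: {1,4,6}
  Layer 3: {2}
2 enters at depth 3; path b·b·a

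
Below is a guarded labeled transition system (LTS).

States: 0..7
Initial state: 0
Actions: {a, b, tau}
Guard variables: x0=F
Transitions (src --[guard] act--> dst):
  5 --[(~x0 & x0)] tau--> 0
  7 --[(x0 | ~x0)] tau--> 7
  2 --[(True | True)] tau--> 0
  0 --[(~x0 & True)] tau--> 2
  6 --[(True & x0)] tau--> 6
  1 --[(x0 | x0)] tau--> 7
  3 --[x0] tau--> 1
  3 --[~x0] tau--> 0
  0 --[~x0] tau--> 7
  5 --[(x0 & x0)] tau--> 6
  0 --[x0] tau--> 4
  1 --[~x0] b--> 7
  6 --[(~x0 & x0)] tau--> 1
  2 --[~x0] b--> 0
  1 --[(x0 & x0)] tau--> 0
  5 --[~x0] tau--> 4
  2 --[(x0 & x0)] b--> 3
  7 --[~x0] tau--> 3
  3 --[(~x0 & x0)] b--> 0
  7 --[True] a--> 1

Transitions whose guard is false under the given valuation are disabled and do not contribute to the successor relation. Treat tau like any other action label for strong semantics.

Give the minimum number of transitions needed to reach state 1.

BFS to 1:
  Layer 0: {0}
  Layer 1: {2,7}
  Layer 2: {1,3}
first hit 1 at d=2 via tau·a

Answer: 2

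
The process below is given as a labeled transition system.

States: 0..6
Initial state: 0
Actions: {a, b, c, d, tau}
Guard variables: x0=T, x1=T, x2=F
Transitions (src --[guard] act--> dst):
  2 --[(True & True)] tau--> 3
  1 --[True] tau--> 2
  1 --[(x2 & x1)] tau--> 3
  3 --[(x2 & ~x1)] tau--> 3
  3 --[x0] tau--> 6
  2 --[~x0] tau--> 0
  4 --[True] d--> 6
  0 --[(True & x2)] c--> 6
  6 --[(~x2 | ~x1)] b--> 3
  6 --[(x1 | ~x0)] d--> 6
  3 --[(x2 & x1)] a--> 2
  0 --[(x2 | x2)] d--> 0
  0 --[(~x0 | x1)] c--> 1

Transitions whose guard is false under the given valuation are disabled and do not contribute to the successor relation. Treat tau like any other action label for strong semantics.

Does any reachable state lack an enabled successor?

R = {0,1,2,3,6}
  0: c→1  [1 out]
  1: tau→2  [1 out]
  2: tau→3  [1 out]
  3: tau→6  [1 out]
  6: b→3  d→6  [2 out]

Answer: DEADLOCK-FREE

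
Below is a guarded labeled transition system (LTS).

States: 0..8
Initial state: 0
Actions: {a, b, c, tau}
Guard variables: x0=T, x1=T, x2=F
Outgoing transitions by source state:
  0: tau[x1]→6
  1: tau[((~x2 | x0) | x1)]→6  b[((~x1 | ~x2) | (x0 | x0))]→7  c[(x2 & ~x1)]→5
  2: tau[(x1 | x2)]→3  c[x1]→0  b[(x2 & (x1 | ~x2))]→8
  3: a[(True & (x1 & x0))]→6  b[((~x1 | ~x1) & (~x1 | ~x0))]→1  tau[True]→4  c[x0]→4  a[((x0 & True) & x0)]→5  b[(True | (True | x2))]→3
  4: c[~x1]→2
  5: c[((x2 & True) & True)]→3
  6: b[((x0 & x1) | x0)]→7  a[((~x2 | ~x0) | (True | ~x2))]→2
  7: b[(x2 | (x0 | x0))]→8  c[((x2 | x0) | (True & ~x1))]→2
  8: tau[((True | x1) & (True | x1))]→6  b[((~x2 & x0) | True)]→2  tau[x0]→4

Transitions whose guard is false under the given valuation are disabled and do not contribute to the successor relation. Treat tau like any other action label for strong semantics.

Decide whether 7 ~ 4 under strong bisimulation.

Answer: NOT BISIMILAR

Analysis:
Bisimulation quotient by refinement:
  π0 = {{0,1,2,3,4,5,6,7,8}}
  π1 = {{0},{1,8},{2},{3},{4,5},{6},{7}}
  π2 = {{0},{1},{2},{3},{4,5},{6},{7},{8}}
stable after 3 split(s): 8 block(s)
[7]={7}  [4]={4,5}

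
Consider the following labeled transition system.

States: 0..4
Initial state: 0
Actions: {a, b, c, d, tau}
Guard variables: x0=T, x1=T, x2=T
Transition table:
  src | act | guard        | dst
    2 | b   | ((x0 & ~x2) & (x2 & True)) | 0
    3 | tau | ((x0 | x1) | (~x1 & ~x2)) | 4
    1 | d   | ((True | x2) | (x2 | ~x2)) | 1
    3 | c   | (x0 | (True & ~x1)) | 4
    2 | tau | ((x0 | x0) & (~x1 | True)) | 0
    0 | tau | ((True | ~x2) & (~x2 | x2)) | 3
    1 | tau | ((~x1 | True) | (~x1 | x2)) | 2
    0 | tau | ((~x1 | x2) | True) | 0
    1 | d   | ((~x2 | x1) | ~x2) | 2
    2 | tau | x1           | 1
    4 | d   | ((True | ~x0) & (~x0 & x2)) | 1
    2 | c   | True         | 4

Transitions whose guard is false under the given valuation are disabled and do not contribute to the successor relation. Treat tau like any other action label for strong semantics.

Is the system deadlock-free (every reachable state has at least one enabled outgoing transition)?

Answer: DEADLOCK at state 4

Analysis:
R = {0,3,4}
  0: tau→0  tau→3  [deg 2]
  3: c→4  tau→4  [deg 2]
  4: ∅  [STUCK]
Path to 4: tau·tau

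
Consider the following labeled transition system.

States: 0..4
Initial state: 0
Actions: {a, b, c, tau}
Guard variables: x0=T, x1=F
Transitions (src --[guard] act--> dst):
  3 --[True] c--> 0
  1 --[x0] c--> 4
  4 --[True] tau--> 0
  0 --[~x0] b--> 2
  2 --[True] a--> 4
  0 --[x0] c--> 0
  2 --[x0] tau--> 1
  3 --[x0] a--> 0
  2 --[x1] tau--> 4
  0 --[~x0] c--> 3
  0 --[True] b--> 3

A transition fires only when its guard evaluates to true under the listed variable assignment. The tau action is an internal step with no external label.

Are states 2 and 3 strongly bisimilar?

Answer: NOT BISIMILAR

Trace:
Bisimulation quotient by refinement:
  P[0] = {{0,1,2,3,4}}
  P[1] = {{0},{1},{2},{3},{4}}
5 equivalence class(es) (converged in 2)
class of 2: {2}; class of 3: {3}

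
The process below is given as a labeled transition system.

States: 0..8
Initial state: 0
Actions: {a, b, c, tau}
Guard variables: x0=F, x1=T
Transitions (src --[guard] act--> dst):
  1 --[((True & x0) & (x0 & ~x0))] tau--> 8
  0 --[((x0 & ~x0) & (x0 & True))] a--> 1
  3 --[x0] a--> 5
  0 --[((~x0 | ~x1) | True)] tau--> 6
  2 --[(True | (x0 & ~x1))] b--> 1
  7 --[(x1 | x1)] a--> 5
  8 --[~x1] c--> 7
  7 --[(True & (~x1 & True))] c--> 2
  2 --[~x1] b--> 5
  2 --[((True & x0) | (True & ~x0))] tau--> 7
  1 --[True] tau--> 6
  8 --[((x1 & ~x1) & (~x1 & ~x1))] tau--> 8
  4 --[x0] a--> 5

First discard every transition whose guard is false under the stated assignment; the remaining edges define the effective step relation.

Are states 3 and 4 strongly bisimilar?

Compute ~ classes (split until stable):
  round 0: {{0,1,2,3,4,5,6,7,8}}
  round 1: {{0,1},{2},{3,4,5,6,8},{7}}
Fixed point at round 2; 4 class(es).
3∈{3,4,5,6,8}, 4∈{3,4,5,6,8}

Answer: BISIMILAR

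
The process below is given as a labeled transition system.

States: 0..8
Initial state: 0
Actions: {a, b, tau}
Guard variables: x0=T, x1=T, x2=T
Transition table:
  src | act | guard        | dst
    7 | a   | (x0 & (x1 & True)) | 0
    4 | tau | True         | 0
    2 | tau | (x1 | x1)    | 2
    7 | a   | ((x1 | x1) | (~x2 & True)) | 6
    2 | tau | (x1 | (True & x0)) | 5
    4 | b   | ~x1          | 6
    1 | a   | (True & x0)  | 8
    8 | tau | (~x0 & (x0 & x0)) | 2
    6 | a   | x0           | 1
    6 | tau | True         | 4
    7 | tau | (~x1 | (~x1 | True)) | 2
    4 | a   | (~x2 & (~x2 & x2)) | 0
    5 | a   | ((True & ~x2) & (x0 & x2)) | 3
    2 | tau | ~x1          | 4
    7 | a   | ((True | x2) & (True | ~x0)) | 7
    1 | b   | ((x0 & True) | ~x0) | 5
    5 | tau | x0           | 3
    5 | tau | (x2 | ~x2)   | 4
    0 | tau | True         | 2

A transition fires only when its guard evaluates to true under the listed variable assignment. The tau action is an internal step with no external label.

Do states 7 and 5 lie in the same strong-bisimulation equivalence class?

Answer: NOT BISIMILAR

Trace:
Bisimulation quotient by refinement:
  round 0: {{0,1,2,3,4,5,6,7,8}}
  round 1: {{0,2,4,5},{1},{3,8},{6,7}}
  round 2: {{0,2,4},{1},{3,8},{5},{6},{7}}
  round 3: {{0,4},{1},{2},{3,8},{5},{6},{7}}
  round 4: {{0},{1},{2},{3,8},{4},{5},{6},{7}}
8 equivalence class(es) (converged in 5)
[7]={7}  [5]={5}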